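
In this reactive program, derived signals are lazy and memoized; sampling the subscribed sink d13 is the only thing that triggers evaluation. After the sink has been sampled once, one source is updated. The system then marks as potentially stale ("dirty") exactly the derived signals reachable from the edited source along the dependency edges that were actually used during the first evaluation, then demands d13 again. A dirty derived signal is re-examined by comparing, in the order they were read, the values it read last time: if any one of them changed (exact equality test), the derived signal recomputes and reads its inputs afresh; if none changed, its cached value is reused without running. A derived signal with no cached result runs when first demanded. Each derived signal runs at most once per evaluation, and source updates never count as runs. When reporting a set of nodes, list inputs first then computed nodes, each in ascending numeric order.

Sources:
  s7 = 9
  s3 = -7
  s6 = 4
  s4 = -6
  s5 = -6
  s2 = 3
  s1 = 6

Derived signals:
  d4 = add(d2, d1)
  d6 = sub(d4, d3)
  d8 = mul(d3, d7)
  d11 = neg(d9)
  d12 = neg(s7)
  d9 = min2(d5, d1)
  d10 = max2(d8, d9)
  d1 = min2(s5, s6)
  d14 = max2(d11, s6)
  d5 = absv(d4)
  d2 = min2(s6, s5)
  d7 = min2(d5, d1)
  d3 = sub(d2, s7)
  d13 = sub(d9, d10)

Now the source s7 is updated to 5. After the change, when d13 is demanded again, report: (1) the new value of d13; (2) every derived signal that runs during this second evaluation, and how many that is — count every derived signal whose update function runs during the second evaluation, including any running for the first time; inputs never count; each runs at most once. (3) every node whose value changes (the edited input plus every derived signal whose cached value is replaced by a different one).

Demanding d13 again yields -72.
4 derived signals run: d3, d8, d10, d13.
The nodes whose values change: s7, d3, d8, d10, d13.

First demand of the output computes:
  d1 = min2(-6, 4) = -6
  d2 = min2(4, -6) = -6
  d3 = sub(-6, 9) = -15
  d4 = add(-6, -6) = -12
  d5 = absv(-12) = 12
  d7 = min2(12, -6) = -6
  d8 = mul(-15, -6) = 90
  d9 = min2(12, -6) = -6
  d10 = max2(90, -6) = 90
  d13 = sub(-6, 90) = -96

After the edit, cleaning proceeds:
  d3: a read changed (s7 9->5) — executes, giving -11.
  d8: a read changed (d3 -15->-11) — executes, giving 66.
  d10: a read changed (d8 90->66) — executes, giving 66.
  d13: a read changed (d10 90->66) — executes, giving -72.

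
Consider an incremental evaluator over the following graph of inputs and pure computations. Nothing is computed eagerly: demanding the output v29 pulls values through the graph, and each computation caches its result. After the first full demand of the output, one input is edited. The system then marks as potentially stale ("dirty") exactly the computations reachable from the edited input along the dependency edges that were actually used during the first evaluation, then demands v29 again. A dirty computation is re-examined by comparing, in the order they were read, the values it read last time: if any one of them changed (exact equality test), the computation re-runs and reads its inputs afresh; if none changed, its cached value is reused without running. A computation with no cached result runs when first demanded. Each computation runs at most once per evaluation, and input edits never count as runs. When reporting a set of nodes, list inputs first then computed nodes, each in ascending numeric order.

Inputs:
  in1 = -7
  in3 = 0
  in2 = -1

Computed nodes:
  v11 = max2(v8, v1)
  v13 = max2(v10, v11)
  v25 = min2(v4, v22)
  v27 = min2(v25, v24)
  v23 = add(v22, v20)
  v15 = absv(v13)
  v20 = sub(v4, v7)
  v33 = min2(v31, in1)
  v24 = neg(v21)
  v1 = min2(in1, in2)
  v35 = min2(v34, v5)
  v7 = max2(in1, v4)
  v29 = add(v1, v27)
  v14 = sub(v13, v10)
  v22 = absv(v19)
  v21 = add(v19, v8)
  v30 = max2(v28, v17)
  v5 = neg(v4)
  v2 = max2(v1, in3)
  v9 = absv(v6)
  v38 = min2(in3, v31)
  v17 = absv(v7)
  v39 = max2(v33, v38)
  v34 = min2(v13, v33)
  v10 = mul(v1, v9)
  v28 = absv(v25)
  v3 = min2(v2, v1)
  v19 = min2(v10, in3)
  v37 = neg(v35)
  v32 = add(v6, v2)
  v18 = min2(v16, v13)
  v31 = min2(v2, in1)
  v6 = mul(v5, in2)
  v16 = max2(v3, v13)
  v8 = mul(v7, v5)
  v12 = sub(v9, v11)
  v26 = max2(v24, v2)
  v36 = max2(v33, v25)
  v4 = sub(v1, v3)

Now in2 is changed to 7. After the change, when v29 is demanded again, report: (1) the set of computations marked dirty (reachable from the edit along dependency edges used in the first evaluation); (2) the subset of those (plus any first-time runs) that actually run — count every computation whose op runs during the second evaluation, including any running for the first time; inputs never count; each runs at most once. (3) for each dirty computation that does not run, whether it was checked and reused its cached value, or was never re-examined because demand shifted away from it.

Initial pass — values computed on the first demand:
  v1 = min2(-7, -1) = -7
  v2 = max2(-7, 0) = 0
  v3 = min2(0, -7) = -7
  v4 = sub(-7, -7) = 0
  v5 = neg(0) = 0
  v6 = mul(0, -1) = 0
  v7 = max2(-7, 0) = 0
  v8 = mul(0, 0) = 0
  v9 = absv(0) = 0
  v10 = mul(-7, 0) = 0
  v19 = min2(0, 0) = 0
  v21 = add(0, 0) = 0
  v22 = absv(0) = 0
  v24 = neg(0) = 0
  v25 = min2(0, 0) = 0
  v27 = min2(0, 0) = 0
  v29 = add(-7, 0) = -7

Second demand — change propagation:
  v1: re-runs because in2 -1->7; new result -7 (unchanged).
  v2: re-examined; everything it read last time is the same (v1 unchanged, in3 unchanged) — cache 0 kept, no run.
  v3: re-examined; everything it read last time is the same (v2 unchanged, v1 unchanged) — cache -7 kept, no run.
  v4: re-examined; everything it read last time is the same (v1 unchanged, v3 unchanged) — cache 0 kept, no run.
  v5: re-examined; everything it read last time is the same (v4 unchanged) — cache 0 kept, no run.
  v6: re-runs because in2 -1->7; new result 0 (unchanged).
  v7: re-examined; everything it read last time is the same (in1 unchanged, v4 unchanged) — cache 0 kept, no run.
  v8: re-examined; everything it read last time is the same (v7 unchanged, v5 unchanged) — cache 0 kept, no run.
  v9: re-examined; everything it read last time is the same (v6 unchanged) — cache 0 kept, no run.
  v10: re-examined; everything it read last time is the same (v1 unchanged, v9 unchanged) — cache 0 kept, no run.
  v19: re-examined; everything it read last time is the same (v10 unchanged, in3 unchanged) — cache 0 kept, no run.
  v21: re-examined; everything it read last time is the same (v19 unchanged, v8 unchanged) — cache 0 kept, no run.
  v22: re-examined; everything it read last time is the same (v19 unchanged) — cache 0 kept, no run.
  v24: re-examined; everything it read last time is the same (v21 unchanged) — cache 0 kept, no run.
  v25: re-examined; everything it read last time is the same (v4 unchanged, v22 unchanged) — cache 0 kept, no run.
  v27: re-examined; everything it read last time is the same (v25 unchanged, v24 unchanged) — cache 0 kept, no run.
  v29: re-examined; everything it read last time is the same (v1 unchanged, v27 unchanged) — cache -7 kept, no run.

The important point: at v2 every value read last time is unchanged, so the dirty flag clears without a run.

Dirty set: v1, v2, v3, v4, v5, v6, v7, v8, v9, v10, v19, v21, v22, v24, v25, v27, v29.
Run set: v1, v6 (2 run).
Re-examined without running (cache reused): v2, v3, v4, v5, v7, v8, v9, v10, v19, v21, v22, v24, v25, v27, v29.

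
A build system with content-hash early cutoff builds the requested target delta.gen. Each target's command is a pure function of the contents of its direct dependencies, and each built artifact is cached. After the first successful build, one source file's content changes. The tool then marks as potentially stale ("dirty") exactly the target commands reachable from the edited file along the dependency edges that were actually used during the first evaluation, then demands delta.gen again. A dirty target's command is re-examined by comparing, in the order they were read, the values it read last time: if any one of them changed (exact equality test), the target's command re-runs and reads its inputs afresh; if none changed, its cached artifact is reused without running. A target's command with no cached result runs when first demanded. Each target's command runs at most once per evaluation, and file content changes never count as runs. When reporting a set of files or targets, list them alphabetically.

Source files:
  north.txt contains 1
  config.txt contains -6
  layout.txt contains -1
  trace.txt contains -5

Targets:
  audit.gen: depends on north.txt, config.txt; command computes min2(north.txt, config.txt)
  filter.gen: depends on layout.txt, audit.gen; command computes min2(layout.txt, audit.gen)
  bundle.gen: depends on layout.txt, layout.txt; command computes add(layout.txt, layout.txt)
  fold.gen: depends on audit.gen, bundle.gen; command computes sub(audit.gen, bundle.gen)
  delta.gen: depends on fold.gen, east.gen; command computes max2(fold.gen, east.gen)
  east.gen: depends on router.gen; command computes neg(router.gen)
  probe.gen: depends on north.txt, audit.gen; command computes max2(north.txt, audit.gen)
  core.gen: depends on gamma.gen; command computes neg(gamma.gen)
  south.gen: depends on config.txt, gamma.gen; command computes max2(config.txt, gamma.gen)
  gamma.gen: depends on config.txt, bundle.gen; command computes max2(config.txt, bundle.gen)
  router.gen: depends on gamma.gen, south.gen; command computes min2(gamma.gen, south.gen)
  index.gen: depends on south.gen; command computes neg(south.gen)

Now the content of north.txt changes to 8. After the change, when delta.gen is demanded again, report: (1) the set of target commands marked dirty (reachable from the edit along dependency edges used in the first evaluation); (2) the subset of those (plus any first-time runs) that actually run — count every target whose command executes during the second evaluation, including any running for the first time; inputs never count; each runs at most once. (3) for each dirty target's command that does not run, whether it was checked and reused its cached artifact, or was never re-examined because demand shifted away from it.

First evaluation (everything demanded from the output):
  audit.gen = min2(1, -6) = -6
  bundle.gen = add(-1, -1) = -2
  fold.gen = sub(-6, -2) = -4
  gamma.gen = max2(-6, -2) = -2
  south.gen = max2(-6, -2) = -2
  router.gen = min2(-2, -2) = -2
  east.gen = neg(-2) = 2
  delta.gen = max2(-4, 2) = 2

Propagation after the edit:
  audit.gen: runs — north.txt 1->8; result -6 (same value as before).
  fold.gen: checked — values it read are unchanged (audit.gen unchanged, bundle.gen unchanged); reused cached -4 without running.
  delta.gen: checked — values it read are unchanged (fold.gen unchanged, east.gen unchanged); reused cached 2 without running.

Key observation: the change is absorbed at audit.gen — it re-runs but produces the same value, and the output's value is unchanged.

Marked dirty: audit.gen, delta.gen, fold.gen.
Target commands that run: audit.gen — 1 in total.
Checked but reused from cache: delta.gen, fold.gen.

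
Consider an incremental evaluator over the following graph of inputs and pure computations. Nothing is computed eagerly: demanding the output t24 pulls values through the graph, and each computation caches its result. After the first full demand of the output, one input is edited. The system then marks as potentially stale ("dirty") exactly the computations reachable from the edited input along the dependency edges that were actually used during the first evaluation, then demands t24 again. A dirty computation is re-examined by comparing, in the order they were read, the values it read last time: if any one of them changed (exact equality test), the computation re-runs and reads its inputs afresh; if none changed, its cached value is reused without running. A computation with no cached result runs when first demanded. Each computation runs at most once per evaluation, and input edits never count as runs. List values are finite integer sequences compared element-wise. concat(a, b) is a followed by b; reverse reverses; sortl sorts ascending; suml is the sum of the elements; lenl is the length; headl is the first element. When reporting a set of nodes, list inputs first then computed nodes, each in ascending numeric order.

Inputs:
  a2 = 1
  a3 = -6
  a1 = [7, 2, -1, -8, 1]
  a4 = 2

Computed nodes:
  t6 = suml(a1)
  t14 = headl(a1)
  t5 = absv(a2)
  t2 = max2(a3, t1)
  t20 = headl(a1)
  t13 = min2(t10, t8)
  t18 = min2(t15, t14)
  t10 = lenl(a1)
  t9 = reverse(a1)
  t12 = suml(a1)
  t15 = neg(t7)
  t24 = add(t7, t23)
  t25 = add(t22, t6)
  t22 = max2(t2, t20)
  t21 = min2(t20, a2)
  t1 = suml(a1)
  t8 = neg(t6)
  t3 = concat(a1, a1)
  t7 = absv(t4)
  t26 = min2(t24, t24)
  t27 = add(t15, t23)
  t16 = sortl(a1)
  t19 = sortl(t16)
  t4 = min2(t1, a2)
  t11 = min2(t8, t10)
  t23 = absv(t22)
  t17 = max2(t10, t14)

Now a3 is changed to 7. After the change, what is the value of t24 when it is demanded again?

t24 now evaluates to 8.
The important point: t22 recomputes to an identical value, and the output ends up unchanged.

Initial pass — values computed on the first demand:
  t1 = suml([7, 2, -1, -8, 1]) = 1
  t2 = max2(-6, 1) = 1
  t4 = min2(1, 1) = 1
  t7 = absv(1) = 1
  t20 = headl([7, 2, -1, -8, 1]) = 7
  t22 = max2(1, 7) = 7
  t23 = absv(7) = 7
  t24 = add(1, 7) = 8

Second demand — change propagation:
  t2: re-runs because a3 -6->7; new result 7.
  t22: re-runs because t2 1->7; new result 7 (unchanged).
  t23: re-examined; everything it read last time is the same (t22 unchanged) — cache 7 kept, no run.
  t24: re-examined; everything it read last time is the same (t7 unchanged, t23 unchanged) — cache 8 kept, no run.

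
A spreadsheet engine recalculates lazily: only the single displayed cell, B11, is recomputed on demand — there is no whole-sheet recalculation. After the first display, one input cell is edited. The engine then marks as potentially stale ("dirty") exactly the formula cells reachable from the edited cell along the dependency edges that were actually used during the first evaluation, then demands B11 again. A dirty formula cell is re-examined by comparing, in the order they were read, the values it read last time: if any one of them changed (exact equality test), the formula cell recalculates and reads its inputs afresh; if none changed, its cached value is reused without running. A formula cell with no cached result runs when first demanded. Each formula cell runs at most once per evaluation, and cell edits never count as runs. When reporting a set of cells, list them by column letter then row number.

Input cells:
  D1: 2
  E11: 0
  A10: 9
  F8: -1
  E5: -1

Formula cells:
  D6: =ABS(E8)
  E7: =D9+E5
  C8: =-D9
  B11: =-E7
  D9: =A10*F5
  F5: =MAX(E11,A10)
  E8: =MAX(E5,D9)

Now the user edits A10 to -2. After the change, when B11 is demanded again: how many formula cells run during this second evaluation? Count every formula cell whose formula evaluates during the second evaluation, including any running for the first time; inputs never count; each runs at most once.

Formula cells that run: B11, D9, E7, F5 — 4 in total.

First evaluation (everything demanded from the output):
  F5 = MAX(0, 9) = 9
  D9 = 9 * 9 = 81
  E7 = 81 + -1 = 80
  B11 = -(80) = -80

Propagation after the edit:
  F5: runs — A10 9->-2; result 0.
  D9: runs — A10 9->-2; F5 9->0; result 0.
  E7: runs — D9 81->0; result -1.
  B11: runs — E7 80->-1; result 1.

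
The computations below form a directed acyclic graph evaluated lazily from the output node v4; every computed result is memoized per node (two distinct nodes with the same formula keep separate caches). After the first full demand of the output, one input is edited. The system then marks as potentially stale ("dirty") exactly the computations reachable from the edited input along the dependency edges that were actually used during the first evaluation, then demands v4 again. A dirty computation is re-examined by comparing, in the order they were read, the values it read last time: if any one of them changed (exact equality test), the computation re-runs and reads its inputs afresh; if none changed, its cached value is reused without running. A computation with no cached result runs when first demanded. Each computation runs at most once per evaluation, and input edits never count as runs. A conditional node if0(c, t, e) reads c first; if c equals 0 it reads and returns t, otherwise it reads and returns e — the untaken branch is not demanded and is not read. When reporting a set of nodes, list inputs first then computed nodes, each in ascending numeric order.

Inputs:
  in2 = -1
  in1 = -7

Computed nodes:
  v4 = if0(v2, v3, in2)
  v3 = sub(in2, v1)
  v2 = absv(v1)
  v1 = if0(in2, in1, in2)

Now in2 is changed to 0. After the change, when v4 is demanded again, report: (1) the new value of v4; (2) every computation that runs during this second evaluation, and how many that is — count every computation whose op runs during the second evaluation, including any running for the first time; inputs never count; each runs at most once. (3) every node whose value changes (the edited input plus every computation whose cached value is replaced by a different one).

Demanding v4 again yields 0.
3 computations run: v1, v2, v4.
The nodes whose values change: in2, v1, v2, v4.

First demand of the output computes:
  v1 = if0(in2=-1 -> else branch in2) = -1
  v2 = absv(-1) = 1
  v4 = if0(v2=1 -> else branch in2) = -1

After the edit, cleaning proceeds:
  v1: a read changed (in2 -1->0; in2 -1->0) — executes, giving -7.
  v2: a read changed (v1 -1->-7) — executes, giving 7.
  v4: a read changed (v2 1->7; in2 -1->0) — executes, giving 0.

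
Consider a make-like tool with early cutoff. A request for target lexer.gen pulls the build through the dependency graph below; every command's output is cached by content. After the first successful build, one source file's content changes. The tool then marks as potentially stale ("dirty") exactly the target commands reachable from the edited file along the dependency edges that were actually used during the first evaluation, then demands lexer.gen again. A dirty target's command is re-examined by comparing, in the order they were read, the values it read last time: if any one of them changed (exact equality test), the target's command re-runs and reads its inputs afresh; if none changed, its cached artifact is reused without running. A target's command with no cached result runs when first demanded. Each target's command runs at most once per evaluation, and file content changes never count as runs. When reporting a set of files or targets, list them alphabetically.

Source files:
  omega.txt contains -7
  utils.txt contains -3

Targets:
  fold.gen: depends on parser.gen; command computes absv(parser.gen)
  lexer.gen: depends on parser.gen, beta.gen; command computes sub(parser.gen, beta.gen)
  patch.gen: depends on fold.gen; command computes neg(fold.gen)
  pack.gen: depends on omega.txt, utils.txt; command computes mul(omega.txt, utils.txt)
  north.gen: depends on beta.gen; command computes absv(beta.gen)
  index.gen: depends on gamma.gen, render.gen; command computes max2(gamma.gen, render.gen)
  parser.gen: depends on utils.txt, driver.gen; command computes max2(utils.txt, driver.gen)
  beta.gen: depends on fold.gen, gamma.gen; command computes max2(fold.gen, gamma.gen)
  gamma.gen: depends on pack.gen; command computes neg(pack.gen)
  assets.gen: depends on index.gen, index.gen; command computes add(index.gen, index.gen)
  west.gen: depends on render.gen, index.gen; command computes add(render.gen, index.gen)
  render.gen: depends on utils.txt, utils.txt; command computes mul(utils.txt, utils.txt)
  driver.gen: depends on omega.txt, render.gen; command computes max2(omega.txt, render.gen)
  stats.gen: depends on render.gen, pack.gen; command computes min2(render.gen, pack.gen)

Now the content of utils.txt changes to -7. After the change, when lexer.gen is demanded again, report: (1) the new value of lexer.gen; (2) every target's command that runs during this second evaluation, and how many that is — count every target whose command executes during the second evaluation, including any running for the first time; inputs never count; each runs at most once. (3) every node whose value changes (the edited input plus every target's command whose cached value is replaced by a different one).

Demanding lexer.gen again yields 0.
8 target commands run: beta.gen, driver.gen, fold.gen, gamma.gen, lexer.gen, pack.gen, parser.gen, render.gen.
The nodes whose values change: beta.gen, driver.gen, fold.gen, gamma.gen, pack.gen, parser.gen, render.gen, utils.txt.

First demand of the output computes:
  pack.gen = mul(-7, -3) = 21
  gamma.gen = neg(21) = -21
  render.gen = mul(-3, -3) = 9
  driver.gen = max2(-7, 9) = 9
  parser.gen = max2(-3, 9) = 9
  fold.gen = absv(9) = 9
  beta.gen = max2(9, -21) = 9
  lexer.gen = sub(9, 9) = 0

After the edit, cleaning proceeds:
  pack.gen: a read changed (utils.txt -3->-7) — executes, giving 49.
  gamma.gen: a read changed (pack.gen 21->49) — executes, giving -49.
  render.gen: a read changed (utils.txt -3->-7; utils.txt -3->-7) — executes, giving 49.
  driver.gen: a read changed (render.gen 9->49) — executes, giving 49.
  parser.gen: a read changed (utils.txt -3->-7; driver.gen 9->49) — executes, giving 49.
  fold.gen: a read changed (parser.gen 9->49) — executes, giving 49.
  beta.gen: a read changed (fold.gen 9->49; gamma.gen -21->-49) — executes, giving 49.
  lexer.gen: a read changed (parser.gen 9->49; beta.gen 9->49) — executes, giving 0 — identical to its old value.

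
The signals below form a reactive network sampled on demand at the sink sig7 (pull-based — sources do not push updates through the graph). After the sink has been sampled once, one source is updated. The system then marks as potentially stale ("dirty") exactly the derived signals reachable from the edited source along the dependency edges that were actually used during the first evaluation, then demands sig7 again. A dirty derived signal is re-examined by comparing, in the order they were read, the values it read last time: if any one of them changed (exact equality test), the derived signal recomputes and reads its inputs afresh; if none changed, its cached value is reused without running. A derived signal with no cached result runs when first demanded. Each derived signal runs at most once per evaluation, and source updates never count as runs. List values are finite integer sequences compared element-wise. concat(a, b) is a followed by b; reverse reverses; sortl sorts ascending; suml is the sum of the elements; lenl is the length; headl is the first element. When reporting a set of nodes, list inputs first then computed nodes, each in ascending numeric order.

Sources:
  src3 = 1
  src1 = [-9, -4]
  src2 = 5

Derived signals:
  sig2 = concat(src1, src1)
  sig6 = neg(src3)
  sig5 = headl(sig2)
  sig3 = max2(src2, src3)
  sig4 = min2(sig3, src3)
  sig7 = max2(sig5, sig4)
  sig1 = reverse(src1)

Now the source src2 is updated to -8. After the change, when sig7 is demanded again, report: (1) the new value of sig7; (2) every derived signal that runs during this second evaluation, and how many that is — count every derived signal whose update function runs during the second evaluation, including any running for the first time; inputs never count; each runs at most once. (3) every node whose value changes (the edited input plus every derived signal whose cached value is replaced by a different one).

sig7 now evaluates to 1.
Run set: sig3, sig4 (2 run).
Changed values: src2, sig3.
The important point: sig4 recomputes to an identical value, and the output ends up unchanged.

Initial pass — values computed on the first demand:
  sig2 = concat([-9, -4], [-9, -4]) = [-9, -4, -9, -4]
  sig3 = max2(5, 1) = 5
  sig4 = min2(5, 1) = 1
  sig5 = headl([-9, -4, -9, -4]) = -9
  sig7 = max2(-9, 1) = 1

Second demand — change propagation:
  sig3: re-runs because src2 5->-8; new result 1.
  sig4: re-runs because sig3 5->1; new result 1 (unchanged).
  sig7: re-examined; everything it read last time is the same (sig5 unchanged, sig4 unchanged) — cache 1 kept, no run.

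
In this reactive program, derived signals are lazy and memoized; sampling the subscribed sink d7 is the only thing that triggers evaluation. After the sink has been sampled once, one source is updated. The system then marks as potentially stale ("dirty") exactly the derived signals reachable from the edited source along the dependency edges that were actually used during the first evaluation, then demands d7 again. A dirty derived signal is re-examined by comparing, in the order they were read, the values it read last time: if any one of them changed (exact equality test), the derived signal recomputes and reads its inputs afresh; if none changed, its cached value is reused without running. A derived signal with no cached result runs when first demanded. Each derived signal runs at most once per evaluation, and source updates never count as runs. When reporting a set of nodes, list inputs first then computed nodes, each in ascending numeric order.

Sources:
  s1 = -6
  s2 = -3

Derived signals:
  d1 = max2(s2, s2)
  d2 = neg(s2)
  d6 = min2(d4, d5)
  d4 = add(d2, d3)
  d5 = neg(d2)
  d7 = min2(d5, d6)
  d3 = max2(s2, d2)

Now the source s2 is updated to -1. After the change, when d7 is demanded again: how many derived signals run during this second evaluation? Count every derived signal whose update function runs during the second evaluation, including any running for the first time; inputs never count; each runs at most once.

6 derived signals run: d2, d3, d4, d5, d6, d7.

First demand of the output computes:
  d2 = neg(-3) = 3
  d3 = max2(-3, 3) = 3
  d4 = add(3, 3) = 6
  d5 = neg(3) = -3
  d6 = min2(6, -3) = -3
  d7 = min2(-3, -3) = -3

After the edit, cleaning proceeds:
  d2: a read changed (s2 -3->-1) — executes, giving 1.
  d3: a read changed (s2 -3->-1; d2 3->1) — executes, giving 1.
  d4: a read changed (d2 3->1; d3 3->1) — executes, giving 2.
  d5: a read changed (d2 3->1) — executes, giving -1.
  d6: a read changed (d4 6->2; d5 -3->-1) — executes, giving -1.
  d7: a read changed (d5 -3->-1; d6 -3->-1) — executes, giving -1.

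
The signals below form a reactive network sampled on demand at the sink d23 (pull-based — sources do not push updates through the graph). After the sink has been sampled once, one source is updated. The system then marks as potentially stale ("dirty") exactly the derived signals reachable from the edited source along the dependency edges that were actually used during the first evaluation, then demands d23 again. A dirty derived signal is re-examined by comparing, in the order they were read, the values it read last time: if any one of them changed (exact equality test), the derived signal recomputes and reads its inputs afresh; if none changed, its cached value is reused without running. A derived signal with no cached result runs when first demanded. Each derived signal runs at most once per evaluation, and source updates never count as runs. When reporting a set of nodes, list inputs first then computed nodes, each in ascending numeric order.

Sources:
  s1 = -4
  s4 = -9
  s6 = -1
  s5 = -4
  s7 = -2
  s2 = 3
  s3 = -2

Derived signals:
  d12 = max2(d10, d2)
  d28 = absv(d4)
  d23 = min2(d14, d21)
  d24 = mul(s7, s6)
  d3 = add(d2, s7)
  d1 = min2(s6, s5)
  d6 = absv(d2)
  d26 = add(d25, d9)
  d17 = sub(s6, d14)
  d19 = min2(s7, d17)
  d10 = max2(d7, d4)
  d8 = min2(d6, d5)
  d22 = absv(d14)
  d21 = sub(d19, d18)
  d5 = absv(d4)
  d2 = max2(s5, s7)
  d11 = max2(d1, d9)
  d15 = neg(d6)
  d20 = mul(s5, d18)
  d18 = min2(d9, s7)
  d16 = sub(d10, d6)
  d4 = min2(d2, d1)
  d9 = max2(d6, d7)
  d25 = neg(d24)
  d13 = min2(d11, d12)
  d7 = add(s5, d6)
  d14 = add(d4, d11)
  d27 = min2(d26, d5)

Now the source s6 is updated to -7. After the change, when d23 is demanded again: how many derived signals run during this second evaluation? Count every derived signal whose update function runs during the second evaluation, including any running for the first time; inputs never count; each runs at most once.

Run set: d1, d4, d11, d14, d17, d19, d23 (7 run).
The important point: at d21 every value read last time is unchanged, so the dirty flag clears without a run.

Initial pass — values computed on the first demand:
  d1 = min2(-1, -4) = -4
  d2 = max2(-4, -2) = -2
  d4 = min2(-2, -4) = -4
  d6 = absv(-2) = 2
  d7 = add(-4, 2) = -2
  d9 = max2(2, -2) = 2
  d11 = max2(-4, 2) = 2
  d14 = add(-4, 2) = -2
  d17 = sub(-1, -2) = 1
  d18 = min2(2, -2) = -2
  d19 = min2(-2, 1) = -2
  d21 = sub(-2, -2) = 0
  d23 = min2(-2, 0) = -2

Second demand — change propagation:
  d1: re-runs because s6 -1->-7; new result -7.
  d4: re-runs because d1 -4->-7; new result -7.
  d11: re-runs because d1 -4->-7; new result 2 (unchanged).
  d14: re-runs because d4 -4->-7; new result -5.
  d17: re-runs because s6 -1->-7; d14 -2->-5; new result -2.
  d19: re-runs because d17 1->-2; new result -2 (unchanged).
  d21: re-examined; everything it read last time is the same (d19 unchanged, d18 unchanged) — cache 0 kept, no run.
  d23: re-runs because d14 -2->-5; new result -5.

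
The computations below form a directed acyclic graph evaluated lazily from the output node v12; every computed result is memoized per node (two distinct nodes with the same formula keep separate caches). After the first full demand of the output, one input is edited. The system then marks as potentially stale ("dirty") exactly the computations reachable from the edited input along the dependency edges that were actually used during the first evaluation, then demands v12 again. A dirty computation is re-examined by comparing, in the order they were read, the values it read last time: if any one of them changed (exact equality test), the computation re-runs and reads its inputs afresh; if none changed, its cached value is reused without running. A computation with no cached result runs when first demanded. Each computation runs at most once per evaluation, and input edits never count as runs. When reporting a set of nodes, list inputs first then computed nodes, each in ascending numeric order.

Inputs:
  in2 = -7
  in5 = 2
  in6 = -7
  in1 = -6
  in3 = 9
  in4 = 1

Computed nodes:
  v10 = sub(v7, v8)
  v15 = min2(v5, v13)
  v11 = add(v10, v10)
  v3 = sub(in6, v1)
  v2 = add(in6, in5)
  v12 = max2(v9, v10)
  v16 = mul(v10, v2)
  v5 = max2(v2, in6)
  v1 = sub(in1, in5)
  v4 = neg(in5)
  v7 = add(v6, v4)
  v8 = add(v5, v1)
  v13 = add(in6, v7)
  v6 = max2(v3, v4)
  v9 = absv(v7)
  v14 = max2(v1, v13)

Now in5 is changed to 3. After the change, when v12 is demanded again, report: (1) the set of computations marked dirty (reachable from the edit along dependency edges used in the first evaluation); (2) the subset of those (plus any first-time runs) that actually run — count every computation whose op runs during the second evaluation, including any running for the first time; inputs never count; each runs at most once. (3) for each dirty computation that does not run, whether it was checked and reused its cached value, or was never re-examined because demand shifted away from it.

First demand of the output computes:
  v1 = sub(-6, 2) = -8
  v2 = add(-7, 2) = -5
  v3 = sub(-7, -8) = 1
  v4 = neg(2) = -2
  v5 = max2(-5, -7) = -5
  v6 = max2(1, -2) = 1
  v7 = add(1, -2) = -1
  v8 = add(-5, -8) = -13
  v9 = absv(-1) = 1
  v10 = sub(-1, -13) = 12
  v12 = max2(1, 12) = 12

After the edit, cleaning proceeds:
  v1: a read changed (in5 2->3) — executes, giving -9.
  v2: a read changed (in5 2->3) — executes, giving -4.
  v3: a read changed (v1 -8->-9) — executes, giving 2.
  v4: a read changed (in5 2->3) — executes, giving -3.
  v5: a read changed (v2 -5->-4) — executes, giving -4.
  v6: a read changed (v3 1->2; v4 -2->-3) — executes, giving 2.
  v7: a read changed (v6 1->2; v4 -2->-3) — executes, giving -1 — identical to its old value.
  v8: a read changed (v5 -5->-4; v1 -8->-9) — executes, giving -13 — identical to its old value.
  v9: dirty, but its reads are unchanged (v7 unchanged); cached 1 stands.
  v10: dirty, but its reads are unchanged (v7 unchanged, v8 unchanged); cached 12 stands.
  v12: dirty, but its reads are unchanged (v9 unchanged, v10 unchanged); cached 12 stands.

Note where the cutoff bites: v9 is checked, finds nothing changed, and keeps its cache.

The edit dirties: v1, v2, v3, v4, v5, v6, v7, v8, v9, v10, v12.
8 computations run: v1, v2, v3, v4, v5, v6, v7, v8.
Cache hits after checking: v9, v10, v12.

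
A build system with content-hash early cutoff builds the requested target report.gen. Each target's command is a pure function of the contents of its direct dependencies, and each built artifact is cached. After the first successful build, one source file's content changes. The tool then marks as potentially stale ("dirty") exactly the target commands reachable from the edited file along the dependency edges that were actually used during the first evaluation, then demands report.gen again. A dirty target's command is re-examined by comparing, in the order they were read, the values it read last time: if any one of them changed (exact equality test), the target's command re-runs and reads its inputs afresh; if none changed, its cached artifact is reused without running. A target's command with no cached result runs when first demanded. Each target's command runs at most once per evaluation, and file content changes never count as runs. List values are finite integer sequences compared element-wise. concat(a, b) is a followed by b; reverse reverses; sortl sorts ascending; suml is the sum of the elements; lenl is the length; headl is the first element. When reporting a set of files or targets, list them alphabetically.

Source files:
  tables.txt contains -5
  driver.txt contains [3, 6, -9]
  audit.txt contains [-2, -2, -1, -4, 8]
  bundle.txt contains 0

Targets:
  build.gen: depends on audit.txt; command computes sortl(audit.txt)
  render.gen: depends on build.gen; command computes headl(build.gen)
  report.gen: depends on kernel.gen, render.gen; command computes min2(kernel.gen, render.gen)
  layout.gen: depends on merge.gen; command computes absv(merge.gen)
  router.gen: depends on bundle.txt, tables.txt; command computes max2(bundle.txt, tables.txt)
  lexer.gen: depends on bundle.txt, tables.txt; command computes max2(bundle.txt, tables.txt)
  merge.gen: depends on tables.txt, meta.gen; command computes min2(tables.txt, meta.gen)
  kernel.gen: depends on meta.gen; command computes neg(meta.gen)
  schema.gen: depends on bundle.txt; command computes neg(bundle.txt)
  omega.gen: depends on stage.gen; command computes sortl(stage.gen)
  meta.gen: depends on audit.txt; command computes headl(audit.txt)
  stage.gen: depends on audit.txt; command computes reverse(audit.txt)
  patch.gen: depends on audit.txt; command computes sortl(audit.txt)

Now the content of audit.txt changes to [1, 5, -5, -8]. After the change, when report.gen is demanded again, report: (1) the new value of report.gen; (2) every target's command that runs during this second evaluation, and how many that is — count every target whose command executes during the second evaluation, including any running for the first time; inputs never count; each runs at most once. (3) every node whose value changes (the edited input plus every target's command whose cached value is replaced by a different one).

New value of report.gen: -8.
Target commands that run: build.gen, kernel.gen, meta.gen, render.gen, report.gen — 5 in total.
Values that change: audit.txt, build.gen, kernel.gen, meta.gen, render.gen, report.gen.

First evaluation (everything demanded from the output):
  build.gen = sortl([-2, -2, -1, -4, 8]) = [-4, -2, -2, -1, 8]
  meta.gen = headl([-2, -2, -1, -4, 8]) = -2
  kernel.gen = neg(-2) = 2
  render.gen = headl([-4, -2, -2, -1, 8]) = -4
  report.gen = min2(2, -4) = -4

Propagation after the edit:
  build.gen: runs — audit.txt [-2, -2, -1, -4, 8]->[1, 5, -5, -8]; result [-8, -5, 1, 5].
  meta.gen: runs — audit.txt [-2, -2, -1, -4, 8]->[1, 5, -5, -8]; result 1.
  kernel.gen: runs — meta.gen -2->1; result -1.
  render.gen: runs — build.gen [-4, -2, -2, -1, 8]->[-8, -5, 1, 5]; result -8.
  report.gen: runs — kernel.gen 2->-1; render.gen -4->-8; result -8.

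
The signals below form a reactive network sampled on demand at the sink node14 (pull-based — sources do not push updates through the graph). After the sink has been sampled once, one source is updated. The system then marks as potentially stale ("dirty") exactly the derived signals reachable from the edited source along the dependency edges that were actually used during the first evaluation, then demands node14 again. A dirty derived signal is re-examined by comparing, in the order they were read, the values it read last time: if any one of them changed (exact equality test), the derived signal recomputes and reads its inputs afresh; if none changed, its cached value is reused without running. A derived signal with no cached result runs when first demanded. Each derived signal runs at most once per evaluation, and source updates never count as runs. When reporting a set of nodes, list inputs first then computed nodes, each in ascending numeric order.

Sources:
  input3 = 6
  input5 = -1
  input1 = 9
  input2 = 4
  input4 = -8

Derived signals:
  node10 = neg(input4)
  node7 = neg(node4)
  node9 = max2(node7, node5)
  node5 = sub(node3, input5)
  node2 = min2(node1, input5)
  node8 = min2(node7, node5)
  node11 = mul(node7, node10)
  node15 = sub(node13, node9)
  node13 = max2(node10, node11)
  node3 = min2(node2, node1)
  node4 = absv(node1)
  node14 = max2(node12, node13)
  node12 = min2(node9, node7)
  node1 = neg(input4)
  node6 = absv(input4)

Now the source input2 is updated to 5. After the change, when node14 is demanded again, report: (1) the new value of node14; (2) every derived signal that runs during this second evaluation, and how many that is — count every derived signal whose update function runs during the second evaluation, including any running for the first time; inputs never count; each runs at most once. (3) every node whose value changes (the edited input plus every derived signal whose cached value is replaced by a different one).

node14 now evaluates to 8.
Run set: none (0 run).
Changed values: input2.
The important point: nothing the output needs ever reads input2, so the edit is invisible to it.

Initial pass — values computed on the first demand:
  node1 = neg(-8) = 8
  node2 = min2(8, -1) = -1
  node3 = min2(-1, 8) = -1
  node4 = absv(8) = 8
  node5 = sub(-1, -1) = 0
  node7 = neg(8) = -8
  node9 = max2(-8, 0) = 0
  node10 = neg(-8) = 8
  node11 = mul(-8, 8) = -64
  node12 = min2(0, -8) = -8
  node13 = max2(8, -64) = 8
  node14 = max2(-8, 8) = 8

Second demand — change propagation:
  no demanded computation ever read input2, so the edit dirties nothing and nothing runs.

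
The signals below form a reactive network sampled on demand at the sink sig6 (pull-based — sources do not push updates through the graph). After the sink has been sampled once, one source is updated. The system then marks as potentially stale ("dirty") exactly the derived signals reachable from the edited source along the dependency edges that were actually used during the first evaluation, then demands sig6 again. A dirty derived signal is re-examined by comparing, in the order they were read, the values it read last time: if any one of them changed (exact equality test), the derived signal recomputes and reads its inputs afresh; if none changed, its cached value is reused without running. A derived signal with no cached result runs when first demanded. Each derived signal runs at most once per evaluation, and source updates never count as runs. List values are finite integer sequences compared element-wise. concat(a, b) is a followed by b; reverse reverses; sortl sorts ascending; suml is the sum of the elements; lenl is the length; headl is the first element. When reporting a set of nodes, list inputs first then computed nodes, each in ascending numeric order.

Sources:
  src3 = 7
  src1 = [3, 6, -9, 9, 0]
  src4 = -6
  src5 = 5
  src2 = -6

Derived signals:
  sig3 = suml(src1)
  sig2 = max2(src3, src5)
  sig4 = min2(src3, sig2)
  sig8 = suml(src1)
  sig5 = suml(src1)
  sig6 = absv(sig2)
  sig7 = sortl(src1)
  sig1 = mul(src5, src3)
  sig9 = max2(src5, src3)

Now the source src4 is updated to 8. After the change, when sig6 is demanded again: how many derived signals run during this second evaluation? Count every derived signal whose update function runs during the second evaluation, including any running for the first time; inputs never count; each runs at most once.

Run set: none (0 run).
The important point: nothing the output needs ever reads src4, so the edit is invisible to it.

Initial pass — values computed on the first demand:
  sig2 = max2(7, 5) = 7
  sig6 = absv(7) = 7

Second demand — change propagation:
  no demanded computation ever read src4, so the edit dirties nothing and nothing runs.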